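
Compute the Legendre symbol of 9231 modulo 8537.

-1

(9231 / 8537)
  = (694 / 8537)    [9231 ≡ 694 mod 8537]
  = (347 / 8537)    [8537 ≡ 1 mod 8 ⇒ (2 / 8537) = +1]
  = (8537 / 347)    [QR: 8537 ≡ 1 mod 4, sign kept]
  = (209 / 347)    [8537 ≡ 209 mod 347]
  = (347 / 209)    [QR: 209 ≡ 1 mod 4, sign kept]
  = (138 / 209)    [347 ≡ 138 mod 209]
  = (69 / 209)    [209 ≡ 1 mod 8 ⇒ (2 / 209) = +1]
  = (209 / 69)    [QR: 69 ≡ 1 mod 4, sign kept]
  = (2 / 69)    [209 ≡ 2 mod 69]
  = -(1 / 69)    [69 ≡ 5 mod 8 ⇒ (2 / 69) = -1]
  = -1    [(1 / 69) = 1]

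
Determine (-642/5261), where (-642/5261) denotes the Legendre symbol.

(-642/5261)
  = (4619/5261)    [-642 ≡ 4619 mod 5261]
  = (5261/4619)    [QR: 5261 ≡ 1 mod 4, sign kept]
  = (642/4619)    [5261 ≡ 642 mod 4619]
  = -(321/4619)    [4619 ≡ 3 mod 8 ⇒ (2/4619) = -1]
  = -(4619/321)    [QR: 321 ≡ 1 mod 4, sign kept]
  = -(125/321)    [4619 ≡ 125 mod 321]
  = -(321/125)    [QR: 125 ≡ 1 mod 4, sign kept]
  = -(71/125)    [321 ≡ 71 mod 125]
  = -(125/71)    [QR: 125 ≡ 1 mod 4, sign kept]
  = -(54/71)    [125 ≡ 54 mod 71]
  = -(27/71)    [71 ≡ 7 mod 8 ⇒ (2/71) = +1]
  = (71/27)    [QR: both ≡ 3 mod 4, sign flips]
  = (17/27)    [71 ≡ 17 mod 27]
  = (27/17)    [QR: 17 ≡ 1 mod 4, sign kept]
  = (10/17)    [27 ≡ 10 mod 17]
  = (5/17)    [17 ≡ 1 mod 8 ⇒ (2/17) = +1]
  = (17/5)    [QR: 5 ≡ 1 mod 4, sign kept]
  = (2/5)    [17 ≡ 2 mod 5]
  = -(1/5)    [5 ≡ 5 mod 8 ⇒ (2/5) = -1]
  = -1    [(1/5) = 1]

-1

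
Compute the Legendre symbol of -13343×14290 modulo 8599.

-1

By multiplicativity, (-13343·14290/8599) = (-13343/8599)·(14290/8599).
First factor (-13343/8599):
(-13343/8599)
  = (3855/8599)    [-13343 ≡ 3855 mod 8599]
  = -(8599/3855)    [QR: both ≡ 3 mod 4, sign flips]
  = -(889/3855)    [8599 ≡ 889 mod 3855]
  = -(3855/889)    [QR: 889 ≡ 1 mod 4, sign kept]
  = -(299/889)    [3855 ≡ 299 mod 889]
  = -(889/299)    [QR: 889 ≡ 1 mod 4, sign kept]
  = -(291/299)    [889 ≡ 291 mod 299]
  = (299/291)    [QR: both ≡ 3 mod 4, sign flips]
  = (8/291)    [299 ≡ 8 mod 291]
  = -(1/291)    [291 ≡ 3 mod 8 ⇒ (2/291)^3 = -1]
  = -1    [(1/291) = 1]
Second factor (14290/8599):
(14290/8599)
  = (5691/8599)    [14290 ≡ 5691 mod 8599]
  = -(8599/5691)    [QR: both ≡ 3 mod 4, sign flips]
  = -(2908/5691)    [8599 ≡ 2908 mod 5691]
  = -(727/5691)    [5691 ≡ 3 mod 8 ⇒ (2/5691)^2 = +1]
  = (5691/727)    [QR: both ≡ 3 mod 4, sign flips]
  = (602/727)    [5691 ≡ 602 mod 727]
  = (301/727)    [727 ≡ 7 mod 8 ⇒ (2/727) = +1]
  = (727/301)    [QR: 301 ≡ 1 mod 4, sign kept]
  = (125/301)    [727 ≡ 125 mod 301]
  = (301/125)    [QR: 125 ≡ 1 mod 4, sign kept]
  = (51/125)    [301 ≡ 51 mod 125]
  = (125/51)    [QR: 125 ≡ 1 mod 4, sign kept]
  = (23/51)    [125 ≡ 23 mod 51]
  = -(51/23)    [QR: both ≡ 3 mod 4, sign flips]
  = -(5/23)    [51 ≡ 5 mod 23]
  = -(23/5)    [QR: 5 ≡ 1 mod 4, sign kept]
  = -(3/5)    [23 ≡ 3 mod 5]
  = -(5/3)    [QR: 5 ≡ 1 mod 4, sign kept]
  = -(2/3)    [5 ≡ 2 mod 3]
  = (1/3)    [3 ≡ 3 mod 8 ⇒ (2/3) = -1]
  = 1    [(1/3) = 1]
Product: (-1)·(1) = -1.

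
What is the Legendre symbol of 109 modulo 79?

Reduce the numerator: 109 ≡ 30 (mod 79), so (109/79) = (30/79).
Factor out 2: 30 = 2·15. Since 79 ≡ 7 (mod 8), (2/79) = +1. Now have (15/79).
Both 15 ≡ 3 and 79 ≡ 3 (mod 4), so reciprocity gives (15/79) = -(79/15). Reduce: 79 ≡ 4 (mod 15). Now have -(4/15).
Factor out 2: 4 = 2^2. Since 15 ≡ 7 (mod 8), (2/15) = +1, and (2/15)^2 = +1. Now have -(1/15).
(1/15) = 1. Collecting the sign factors: -1.

-1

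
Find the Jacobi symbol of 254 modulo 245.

(254|245)
  = (9|245)    [254 ≡ 9 mod 245]
  = (245|9)    [QR: 9 ≡ 1 mod 4, sign kept]
  = (2|9)    [245 ≡ 2 mod 9]
  = (1|9)    [9 ≡ 1 mod 8 ⇒ (2|9) = +1]
  = 1    [(1|9) = 1]

1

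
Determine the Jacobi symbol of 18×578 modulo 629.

By multiplicativity, (18·578|629) = (18|629)·(578|629).
First factor (18|629):
Factor out 2: 18 = 2·9. Since 629 ≡ 5 (mod 8), (2|629) = -1. Now have -(9|629).
9 ≡ 1 (mod 4), so quadratic reciprocity gives (9|629) = (629|9). Reduce: 629 ≡ 8 (mod 9). Now have -(8|9).
Factor out 2: 8 = 2^3. Since 9 ≡ 1 (mod 8), (2|9) = +1, and (2|9)^3 = +1. Now have -(1|9).
(1|9) = 1. Collecting the sign factors: -1.
Second factor (578|629):
Factor out 2: 578 = 2·289. Since 629 ≡ 5 (mod 8), (2|629) = -1. Now have -(289|629).
289 ≡ 1 (mod 4), so quadratic reciprocity gives (289|629) = (629|289). Reduce: 629 ≡ 51 (mod 289). Now have -(51|289).
289 ≡ 1 (mod 4), so quadratic reciprocity gives (51|289) = (289|51). Reduce: 289 ≡ 34 (mod 51). Now have -(34|51).
Factor out 2: 34 = 2·17. Since 51 ≡ 3 (mod 8), (2|51) = -1. Now have (17|51).
17 ≡ 1 (mod 4), so quadratic reciprocity gives (17|51) = (51|17). Reduce: 51 ≡ 0 (mod 17). Now have (0|17).
The numerator is now 0 with denominator 17 > 1: the symbol is 0.
Product: (-1)·(0) = 0.

0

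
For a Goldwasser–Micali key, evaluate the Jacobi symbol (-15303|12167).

Reduce the numerator: -15303 ≡ 9031 (mod 12167), so (-15303|12167) = (9031|12167).
Both 9031 ≡ 3 and 12167 ≡ 3 (mod 4), so reciprocity gives (9031|12167) = -(12167|9031). Reduce: 12167 ≡ 3136 (mod 9031). Now have -(3136|9031).
Factor out 2: 3136 = 2^6·49. Since 9031 ≡ 7 (mod 8), (2|9031) = +1, and (2|9031)^6 = +1. Now have -(49|9031).
49 ≡ 1 (mod 4), so quadratic reciprocity gives (49|9031) = (9031|49). Reduce: 9031 ≡ 15 (mod 49). Now have -(15|49).
49 ≡ 1 (mod 4), so quadratic reciprocity gives (15|49) = (49|15). Reduce: 49 ≡ 4 (mod 15). Now have -(4|15).
Factor out 2: 4 = 2^2. Since 15 ≡ 7 (mod 8), (2|15) = +1, and (2|15)^2 = +1. Now have -(1|15).
(1|15) = 1. Collecting the sign factors: -1.

-1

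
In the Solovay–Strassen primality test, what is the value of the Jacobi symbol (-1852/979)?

Pull out -1: (-1852/979) = (-1/979)·(1852/979). Since 979 ≡ 3 (mod 4), (-1/979) = -1. Now have -(1852/979).
Reduce the numerator: 1852 ≡ 873 (mod 979), so (1852/979) = (873/979).
873 ≡ 1 (mod 4), so quadratic reciprocity gives (873/979) = (979/873). Reduce: 979 ≡ 106 (mod 873). Now have -(106/873).
Factor out 2: 106 = 2·53. Since 873 ≡ 1 (mod 8), (2/873) = +1. Now have -(53/873).
53 ≡ 1 (mod 4), so quadratic reciprocity gives (53/873) = (873/53). Reduce: 873 ≡ 25 (mod 53). Now have -(25/53).
25 ≡ 1 (mod 4), so quadratic reciprocity gives (25/53) = (53/25). Reduce: 53 ≡ 3 (mod 25). Now have -(3/25).
25 ≡ 1 (mod 4), so quadratic reciprocity gives (3/25) = (25/3). Reduce: 25 ≡ 1 (mod 3). Now have -(1/3).
(1/3) = 1. Collecting the sign factors: -1.

-1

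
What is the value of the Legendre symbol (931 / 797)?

(931 / 797)
  = (134 / 797)    [931 ≡ 134 mod 797]
  = -(67 / 797)    [797 ≡ 5 mod 8 ⇒ (2 / 797) = -1]
  = -(797 / 67)    [QR: 797 ≡ 1 mod 4, sign kept]
  = -(60 / 67)    [797 ≡ 60 mod 67]
  = -(15 / 67)    [67 ≡ 3 mod 8 ⇒ (2 / 67)^2 = +1]
  = (67 / 15)    [QR: both ≡ 3 mod 4, sign flips]
  = (7 / 15)    [67 ≡ 7 mod 15]
  = -(15 / 7)    [QR: both ≡ 3 mod 4, sign flips]
  = -(1 / 7)    [15 ≡ 1 mod 7]
  = -1    [(1 / 7) = 1]

-1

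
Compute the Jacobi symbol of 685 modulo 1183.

-1

685 ≡ 1 (mod 4), so quadratic reciprocity gives (685|1183) = (1183|685). Reduce: 1183 ≡ 498 (mod 685). Now have (498|685).
Factor out 2: 498 = 2·249. Since 685 ≡ 5 (mod 8), (2|685) = -1. Now have -(249|685).
249 ≡ 1 (mod 4), so quadratic reciprocity gives (249|685) = (685|249). Reduce: 685 ≡ 187 (mod 249). Now have -(187|249).
249 ≡ 1 (mod 4), so quadratic reciprocity gives (187|249) = (249|187). Reduce: 249 ≡ 62 (mod 187). Now have -(62|187).
Factor out 2: 62 = 2·31. Since 187 ≡ 3 (mod 8), (2|187) = -1. Now have (31|187).
Both 31 ≡ 3 and 187 ≡ 3 (mod 4), so reciprocity gives (31|187) = -(187|31). Reduce: 187 ≡ 1 (mod 31). Now have -(1|31).
(1|31) = 1. Collecting the sign factors: -1.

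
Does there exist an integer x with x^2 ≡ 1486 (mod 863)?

Reduce the numerator: 1486 ≡ 623 (mod 863), so (1486/863) = (623/863).
Both 623 ≡ 3 and 863 ≡ 3 (mod 4), so reciprocity gives (623/863) = -(863/623). Reduce: 863 ≡ 240 (mod 623). Now have -(240/623).
Factor out 2: 240 = 2^4·15. Since 623 ≡ 7 (mod 8), (2/623) = +1, and (2/623)^4 = +1. Now have -(15/623).
Both 15 ≡ 3 and 623 ≡ 3 (mod 4), so reciprocity gives (15/623) = -(623/15). Reduce: 623 ≡ 8 (mod 15). Now have (8/15).
Factor out 2: 8 = 2^3. Since 15 ≡ 7 (mod 8), (2/15) = +1, and (2/15)^3 = +1. Now have (1/15).
(1/15) = 1. Collecting the sign factors: 1.
(1486/863) = 1, and 863 is prime, so 1486 is a quadratic residue mod 863.

yes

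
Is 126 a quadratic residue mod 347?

yes

Factor out 2: 126 = 2·63. Since 347 ≡ 3 (mod 8), (2|347) = -1. Now have -(63|347).
Both 63 ≡ 3 and 347 ≡ 3 (mod 4), so reciprocity gives (63|347) = -(347|63). Reduce: 347 ≡ 32 (mod 63). Now have (32|63).
Factor out 2: 32 = 2^5. Since 63 ≡ 7 (mod 8), (2|63) = +1, and (2|63)^5 = +1. Now have (1|63).
(1|63) = 1. Collecting the sign factors: 1.
The Legendre symbol is 1, so x^2 ≡ 126 (mod 347) has solution.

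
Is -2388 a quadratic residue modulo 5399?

Reduce the numerator: -2388 ≡ 3011 (mod 5399), so (-2388/5399) = (3011/5399).
Both 3011 ≡ 3 and 5399 ≡ 3 (mod 4), so reciprocity gives (3011/5399) = -(5399/3011). Reduce: 5399 ≡ 2388 (mod 3011). Now have -(2388/3011).
Factor out 2: 2388 = 2^2·597. Since 3011 ≡ 3 (mod 8), (2/3011) = -1, and (2/3011)^2 = +1. Now have -(597/3011).
597 ≡ 1 (mod 4), so quadratic reciprocity gives (597/3011) = (3011/597). Reduce: 3011 ≡ 26 (mod 597). Now have -(26/597).
Factor out 2: 26 = 2·13. Since 597 ≡ 5 (mod 8), (2/597) = -1. Now have (13/597).
13 ≡ 1 (mod 4), so quadratic reciprocity gives (13/597) = (597/13). Reduce: 597 ≡ 12 (mod 13). Now have (12/13).
Factor out 2: 12 = 2^2·3. Since 13 ≡ 5 (mod 8), (2/13) = -1, and (2/13)^2 = +1. Now have (3/13).
13 ≡ 1 (mod 4), so quadratic reciprocity gives (3/13) = (13/3). Reduce: 13 ≡ 1 (mod 3). Now have (1/3).
(1/3) = 1. Collecting the sign factors: 1.
The Legendre symbol is 1, so x^2 ≡ -2388 (mod 5399) has solution.

yes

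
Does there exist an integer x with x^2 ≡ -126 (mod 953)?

Reduce the numerator: -126 ≡ 827 (mod 953), so (-126/953) = (827/953).
953 ≡ 1 (mod 4), so quadratic reciprocity gives (827/953) = (953/827). Reduce: 953 ≡ 126 (mod 827). Now have (126/827).
Factor out 2: 126 = 2·63. Since 827 ≡ 3 (mod 8), (2/827) = -1. Now have -(63/827).
Both 63 ≡ 3 and 827 ≡ 3 (mod 4), so reciprocity gives (63/827) = -(827/63). Reduce: 827 ≡ 8 (mod 63). Now have (8/63).
Factor out 2: 8 = 2^3. Since 63 ≡ 7 (mod 8), (2/63) = +1, and (2/63)^3 = +1. Now have (1/63).
(1/63) = 1. Collecting the sign factors: 1.
(-126/953) = 1, and 953 is prime, so -126 is a quadratic residue mod 953.

yes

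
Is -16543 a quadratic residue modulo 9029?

yes

(-16543/9029)
  = (16543/9029)    [9029 ≡ 1 mod 4 ⇒ (-1/9029) = +1]
  = (7514/9029)    [16543 ≡ 7514 mod 9029]
  = -(3757/9029)    [9029 ≡ 5 mod 8 ⇒ (2/9029) = -1]
  = -(9029/3757)    [QR: 3757 ≡ 1 mod 4, sign kept]
  = -(1515/3757)    [9029 ≡ 1515 mod 3757]
  = -(3757/1515)    [QR: 3757 ≡ 1 mod 4, sign kept]
  = -(727/1515)    [3757 ≡ 727 mod 1515]
  = (1515/727)    [QR: both ≡ 3 mod 4, sign flips]
  = (61/727)    [1515 ≡ 61 mod 727]
  = (727/61)    [QR: 61 ≡ 1 mod 4, sign kept]
  = (56/61)    [727 ≡ 56 mod 61]
  = -(7/61)    [61 ≡ 5 mod 8 ⇒ (2/61)^3 = -1]
  = -(61/7)    [QR: 61 ≡ 1 mod 4, sign kept]
  = -(5/7)    [61 ≡ 5 mod 7]
  = -(7/5)    [QR: 5 ≡ 1 mod 4, sign kept]
  = -(2/5)    [7 ≡ 2 mod 5]
  = (1/5)    [5 ≡ 5 mod 8 ⇒ (2/5) = -1]
  = 1    [(1/5) = 1]
(-16543/9029) = 1, and 9029 is prime, so -16543 is a quadratic residue mod 9029.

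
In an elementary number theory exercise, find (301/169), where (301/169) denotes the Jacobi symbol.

(301/169)
  = (132/169)    [301 ≡ 132 mod 169]
  = (33/169)    [169 ≡ 1 mod 8 ⇒ (2/169)^2 = +1]
  = (169/33)    [QR: 33 ≡ 1 mod 4, sign kept]
  = (4/33)    [169 ≡ 4 mod 33]
  = (1/33)    [33 ≡ 1 mod 8 ⇒ (2/33)^2 = +1]
  = 1    [(1/33) = 1]

1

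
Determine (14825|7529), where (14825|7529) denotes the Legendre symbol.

-1

Reduce the numerator: 14825 ≡ 7296 (mod 7529), so (14825|7529) = (7296|7529).
Factor out 2: 7296 = 2^7·57. Since 7529 ≡ 1 (mod 8), (2|7529) = +1, and (2|7529)^7 = +1. Now have (57|7529).
57 ≡ 1 (mod 4), so quadratic reciprocity gives (57|7529) = (7529|57). Reduce: 7529 ≡ 5 (mod 57). Now have (5|57).
5 ≡ 1 (mod 4), so quadratic reciprocity gives (5|57) = (57|5). Reduce: 57 ≡ 2 (mod 5). Now have (2|5).
Factor out 2: 2 = 2. Since 5 ≡ 5 (mod 8), (2|5) = -1. Now have -(1|5).
(1|5) = 1. Collecting the sign factors: -1.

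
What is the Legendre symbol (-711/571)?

(-711/571)
  = (431/571)    [-711 ≡ 431 mod 571]
  = -(571/431)    [QR: both ≡ 3 mod 4, sign flips]
  = -(140/431)    [571 ≡ 140 mod 431]
  = -(35/431)    [431 ≡ 7 mod 8 ⇒ (2/431)^2 = +1]
  = (431/35)    [QR: both ≡ 3 mod 4, sign flips]
  = (11/35)    [431 ≡ 11 mod 35]
  = -(35/11)    [QR: both ≡ 3 mod 4, sign flips]
  = -(2/11)    [35 ≡ 2 mod 11]
  = (1/11)    [11 ≡ 3 mod 8 ⇒ (2/11) = -1]
  = 1    [(1/11) = 1]

1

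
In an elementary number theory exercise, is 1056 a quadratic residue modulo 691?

(1056/691)
  = (365/691)    [1056 ≡ 365 mod 691]
  = (691/365)    [QR: 365 ≡ 1 mod 4, sign kept]
  = (326/365)    [691 ≡ 326 mod 365]
  = -(163/365)    [365 ≡ 5 mod 8 ⇒ (2/365) = -1]
  = -(365/163)    [QR: 365 ≡ 1 mod 4, sign kept]
  = -(39/163)    [365 ≡ 39 mod 163]
  = (163/39)    [QR: both ≡ 3 mod 4, sign flips]
  = (7/39)    [163 ≡ 7 mod 39]
  = -(39/7)    [QR: both ≡ 3 mod 4, sign flips]
  = -(4/7)    [39 ≡ 4 mod 7]
  = -(1/7)    [7 ≡ 7 mod 8 ⇒ (2/7)^2 = +1]
  = -1    [(1/7) = 1]
(1056/691) = -1, and 691 is prime, so 1056 is not a quadratic residue mod 691.

no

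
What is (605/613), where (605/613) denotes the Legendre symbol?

(605/613)
  = (613/605)    [QR: 605 ≡ 1 mod 4, sign kept]
  = (8/605)    [613 ≡ 8 mod 605]
  = -(1/605)    [605 ≡ 5 mod 8 ⇒ (2/605)^3 = -1]
  = -1    [(1/605) = 1]

-1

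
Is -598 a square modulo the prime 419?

Reduce the numerator: -598 ≡ 240 (mod 419), so (-598|419) = (240|419).
Factor out 2: 240 = 2^4·15. Since 419 ≡ 3 (mod 8), (2|419) = -1, and (2|419)^4 = +1. Now have (15|419).
Both 15 ≡ 3 and 419 ≡ 3 (mod 4), so reciprocity gives (15|419) = -(419|15). Reduce: 419 ≡ 14 (mod 15). Now have -(14|15).
Factor out 2: 14 = 2·7. Since 15 ≡ 7 (mod 8), (2|15) = +1. Now have -(7|15).
Both 7 ≡ 3 and 15 ≡ 3 (mod 4), so reciprocity gives (7|15) = -(15|7). Reduce: 15 ≡ 1 (mod 7). Now have (1|7).
(1|7) = 1. Collecting the sign factors: 1.
(-598|419) = 1, and 419 is prime, so -598 is a quadratic residue mod 419.

yes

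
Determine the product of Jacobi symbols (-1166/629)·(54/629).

1

By multiplicativity, (-1166·54/629) = (-1166/629)·(54/629).
First factor (-1166/629):
Reduce the numerator: -1166 ≡ 92 (mod 629), so (-1166/629) = (92/629).
Factor out 2: 92 = 2^2·23. Since 629 ≡ 5 (mod 8), (2/629) = -1, and (2/629)^2 = +1. Now have (23/629).
629 ≡ 1 (mod 4), so quadratic reciprocity gives (23/629) = (629/23). Reduce: 629 ≡ 8 (mod 23). Now have (8/23).
Factor out 2: 8 = 2^3. Since 23 ≡ 7 (mod 8), (2/23) = +1, and (2/23)^3 = +1. Now have (1/23).
(1/23) = 1. Collecting the sign factors: 1.
Second factor (54/629):
Factor out 2: 54 = 2·27. Since 629 ≡ 5 (mod 8), (2/629) = -1. Now have -(27/629).
629 ≡ 1 (mod 4), so quadratic reciprocity gives (27/629) = (629/27). Reduce: 629 ≡ 8 (mod 27). Now have -(8/27).
Factor out 2: 8 = 2^3. Since 27 ≡ 3 (mod 8), (2/27) = -1, and (2/27)^3 = -1. Now have (1/27).
(1/27) = 1. Collecting the sign factors: 1.
Product: (1)·(1) = 1.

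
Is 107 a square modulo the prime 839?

Both 107 ≡ 3 and 839 ≡ 3 (mod 4), so reciprocity gives (107/839) = -(839/107). Reduce: 839 ≡ 90 (mod 107). Now have -(90/107).
Factor out 2: 90 = 2·45. Since 107 ≡ 3 (mod 8), (2/107) = -1. Now have (45/107).
45 ≡ 1 (mod 4), so quadratic reciprocity gives (45/107) = (107/45). Reduce: 107 ≡ 17 (mod 45). Now have (17/45).
17 ≡ 1 (mod 4), so quadratic reciprocity gives (17/45) = (45/17). Reduce: 45 ≡ 11 (mod 17). Now have (11/17).
17 ≡ 1 (mod 4), so quadratic reciprocity gives (11/17) = (17/11). Reduce: 17 ≡ 6 (mod 11). Now have (6/11).
Factor out 2: 6 = 2·3. Since 11 ≡ 3 (mod 8), (2/11) = -1. Now have -(3/11).
Both 3 ≡ 3 and 11 ≡ 3 (mod 4), so reciprocity gives (3/11) = -(11/3). Reduce: 11 ≡ 2 (mod 3). Now have (2/3).
Factor out 2: 2 = 2. Since 3 ≡ 3 (mod 8), (2/3) = -1. Now have -(1/3).
(1/3) = 1. Collecting the sign factors: -1.
(107/839) = -1, and 839 is prime, so 107 is not a quadratic residue mod 839.

no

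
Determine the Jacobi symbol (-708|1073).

1

Reduce the numerator: -708 ≡ 365 (mod 1073), so (-708|1073) = (365|1073).
365 ≡ 1 (mod 4), so quadratic reciprocity gives (365|1073) = (1073|365). Reduce: 1073 ≡ 343 (mod 365). Now have (343|365).
365 ≡ 1 (mod 4), so quadratic reciprocity gives (343|365) = (365|343). Reduce: 365 ≡ 22 (mod 343). Now have (22|343).
Factor out 2: 22 = 2·11. Since 343 ≡ 7 (mod 8), (2|343) = +1. Now have (11|343).
Both 11 ≡ 3 and 343 ≡ 3 (mod 4), so reciprocity gives (11|343) = -(343|11). Reduce: 343 ≡ 2 (mod 11). Now have -(2|11).
Factor out 2: 2 = 2. Since 11 ≡ 3 (mod 8), (2|11) = -1. Now have (1|11).
(1|11) = 1. Collecting the sign factors: 1.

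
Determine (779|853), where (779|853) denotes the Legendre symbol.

(779|853)
  = (853|779)    [QR: 853 ≡ 1 mod 4, sign kept]
  = (74|779)    [853 ≡ 74 mod 779]
  = -(37|779)    [779 ≡ 3 mod 8 ⇒ (2|779) = -1]
  = -(779|37)    [QR: 37 ≡ 1 mod 4, sign kept]
  = -(2|37)    [779 ≡ 2 mod 37]
  = (1|37)    [37 ≡ 5 mod 8 ⇒ (2|37) = -1]
  = 1    [(1|37) = 1]

1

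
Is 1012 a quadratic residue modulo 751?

no

Reduce the numerator: 1012 ≡ 261 (mod 751), so (1012|751) = (261|751).
261 ≡ 1 (mod 4), so quadratic reciprocity gives (261|751) = (751|261). Reduce: 751 ≡ 229 (mod 261). Now have (229|261).
229 ≡ 1 (mod 4), so quadratic reciprocity gives (229|261) = (261|229). Reduce: 261 ≡ 32 (mod 229). Now have (32|229).
Factor out 2: 32 = 2^5. Since 229 ≡ 5 (mod 8), (2|229) = -1, and (2|229)^5 = -1. Now have -(1|229).
(1|229) = 1. Collecting the sign factors: -1.
The Legendre symbol is -1, so x^2 ≡ 1012 (mod 751) has no solution.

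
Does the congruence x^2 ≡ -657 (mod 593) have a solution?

yes

Reduce the numerator: -657 ≡ 529 (mod 593), so (-657|593) = (529|593).
529 ≡ 1 (mod 4), so quadratic reciprocity gives (529|593) = (593|529). Reduce: 593 ≡ 64 (mod 529). Now have (64|529).
Factor out 2: 64 = 2^6. Since 529 ≡ 1 (mod 8), (2|529) = +1, and (2|529)^6 = +1. Now have (1|529).
(1|529) = 1. Collecting the sign factors: 1.
The Legendre symbol is 1, so x^2 ≡ -657 (mod 593) has solution.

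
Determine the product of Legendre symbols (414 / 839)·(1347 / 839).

By multiplicativity, (414·1347 / 839) = (414 / 839)·(1347 / 839).
First factor (414 / 839):
(414 / 839)
  = (207 / 839)    [839 ≡ 7 mod 8 ⇒ (2 / 839) = +1]
  = -(839 / 207)    [QR: both ≡ 3 mod 4, sign flips]
  = -(11 / 207)    [839 ≡ 11 mod 207]
  = (207 / 11)    [QR: both ≡ 3 mod 4, sign flips]
  = (9 / 11)    [207 ≡ 9 mod 11]
  = (11 / 9)    [QR: 9 ≡ 1 mod 4, sign kept]
  = (2 / 9)    [11 ≡ 2 mod 9]
  = (1 / 9)    [9 ≡ 1 mod 8 ⇒ (2 / 9) = +1]
  = 1    [(1 / 9) = 1]
Second factor (1347 / 839):
(1347 / 839)
  = (508 / 839)    [1347 ≡ 508 mod 839]
  = (127 / 839)    [839 ≡ 7 mod 8 ⇒ (2 / 839)^2 = +1]
  = -(839 / 127)    [QR: both ≡ 3 mod 4, sign flips]
  = -(77 / 127)    [839 ≡ 77 mod 127]
  = -(127 / 77)    [QR: 77 ≡ 1 mod 4, sign kept]
  = -(50 / 77)    [127 ≡ 50 mod 77]
  = (25 / 77)    [77 ≡ 5 mod 8 ⇒ (2 / 77) = -1]
  = (77 / 25)    [QR: 25 ≡ 1 mod 4, sign kept]
  = (2 / 25)    [77 ≡ 2 mod 25]
  = (1 / 25)    [25 ≡ 1 mod 8 ⇒ (2 / 25) = +1]
  = 1    [(1 / 25) = 1]
Product: (1)·(1) = 1.

1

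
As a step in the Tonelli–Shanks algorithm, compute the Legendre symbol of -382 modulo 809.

Pull out -1: (-382 / 809) = (-1 / 809)·(382 / 809). Since 809 ≡ 1 (mod 4), (-1 / 809) = +1. Now have (382 / 809).
Factor out 2: 382 = 2·191. Since 809 ≡ 1 (mod 8), (2 / 809) = +1. Now have (191 / 809).
809 ≡ 1 (mod 4), so quadratic reciprocity gives (191 / 809) = (809 / 191). Reduce: 809 ≡ 45 (mod 191). Now have (45 / 191).
45 ≡ 1 (mod 4), so quadratic reciprocity gives (45 / 191) = (191 / 45). Reduce: 191 ≡ 11 (mod 45). Now have (11 / 45).
45 ≡ 1 (mod 4), so quadratic reciprocity gives (11 / 45) = (45 / 11). Reduce: 45 ≡ 1 (mod 11). Now have (1 / 11).
(1 / 11) = 1. Collecting the sign factors: 1.

1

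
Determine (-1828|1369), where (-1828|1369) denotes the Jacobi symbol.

1

(-1828|1369)
  = (910|1369)    [-1828 ≡ 910 mod 1369]
  = (455|1369)    [1369 ≡ 1 mod 8 ⇒ (2|1369) = +1]
  = (1369|455)    [QR: 1369 ≡ 1 mod 4, sign kept]
  = (4|455)    [1369 ≡ 4 mod 455]
  = (1|455)    [455 ≡ 7 mod 8 ⇒ (2|455)^2 = +1]
  = 1    [(1|455) = 1]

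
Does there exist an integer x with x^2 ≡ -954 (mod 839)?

(-954/839)
  = -(954/839)    [839 ≡ 3 mod 4 ⇒ (-1/839) = -1]
  = -(115/839)    [954 ≡ 115 mod 839]
  = (839/115)    [QR: both ≡ 3 mod 4, sign flips]
  = (34/115)    [839 ≡ 34 mod 115]
  = -(17/115)    [115 ≡ 3 mod 8 ⇒ (2/115) = -1]
  = -(115/17)    [QR: 17 ≡ 1 mod 4, sign kept]
  = -(13/17)    [115 ≡ 13 mod 17]
  = -(17/13)    [QR: 13 ≡ 1 mod 4, sign kept]
  = -(4/13)    [17 ≡ 4 mod 13]
  = -(1/13)    [13 ≡ 5 mod 8 ⇒ (2/13)^2 = +1]
  = -1    [(1/13) = 1]
(-954/839) = -1, and 839 is prime, so -954 is not a quadratic residue mod 839.

no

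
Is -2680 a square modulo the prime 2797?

no

Pull out -1: (-2680|2797) = (-1|2797)·(2680|2797). Since 2797 ≡ 1 (mod 4), (-1|2797) = +1. Now have (2680|2797).
Factor out 2: 2680 = 2^3·335. Since 2797 ≡ 5 (mod 8), (2|2797) = -1, and (2|2797)^3 = -1. Now have -(335|2797).
2797 ≡ 1 (mod 4), so quadratic reciprocity gives (335|2797) = (2797|335). Reduce: 2797 ≡ 117 (mod 335). Now have -(117|335).
117 ≡ 1 (mod 4), so quadratic reciprocity gives (117|335) = (335|117). Reduce: 335 ≡ 101 (mod 117). Now have -(101|117).
101 ≡ 1 (mod 4), so quadratic reciprocity gives (101|117) = (117|101). Reduce: 117 ≡ 16 (mod 101). Now have -(16|101).
Factor out 2: 16 = 2^4. Since 101 ≡ 5 (mod 8), (2|101) = -1, and (2|101)^4 = +1. Now have -(1|101).
(1|101) = 1. Collecting the sign factors: -1.
(-2680|2797) = -1, and 2797 is prime, so -2680 is not a quadratic residue mod 2797.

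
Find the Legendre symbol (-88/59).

-1

(-88/59)
  = -(88/59)    [59 ≡ 3 mod 4 ⇒ (-1/59) = -1]
  = -(29/59)    [88 ≡ 29 mod 59]
  = -(59/29)    [QR: 29 ≡ 1 mod 4, sign kept]
  = -(1/29)    [59 ≡ 1 mod 29]
  = -1    [(1/29) = 1]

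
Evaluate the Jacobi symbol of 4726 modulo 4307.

Reduce the numerator: 4726 ≡ 419 (mod 4307), so (4726 / 4307) = (419 / 4307).
Both 419 ≡ 3 and 4307 ≡ 3 (mod 4), so reciprocity gives (419 / 4307) = -(4307 / 419). Reduce: 4307 ≡ 117 (mod 419). Now have -(117 / 419).
117 ≡ 1 (mod 4), so quadratic reciprocity gives (117 / 419) = (419 / 117). Reduce: 419 ≡ 68 (mod 117). Now have -(68 / 117).
Factor out 2: 68 = 2^2·17. Since 117 ≡ 5 (mod 8), (2 / 117) = -1, and (2 / 117)^2 = +1. Now have -(17 / 117).
17 ≡ 1 (mod 4), so quadratic reciprocity gives (17 / 117) = (117 / 17). Reduce: 117 ≡ 15 (mod 17). Now have -(15 / 17).
17 ≡ 1 (mod 4), so quadratic reciprocity gives (15 / 17) = (17 / 15). Reduce: 17 ≡ 2 (mod 15). Now have -(2 / 15).
Factor out 2: 2 = 2. Since 15 ≡ 7 (mod 8), (2 / 15) = +1. Now have -(1 / 15).
(1 / 15) = 1. Collecting the sign factors: -1.

-1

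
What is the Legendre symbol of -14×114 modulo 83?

By multiplicativity, (-14·114 / 83) = (-14 / 83)·(114 / 83).
First factor (-14 / 83):
(-14 / 83)
  = (69 / 83)    [-14 ≡ 69 mod 83]
  = (83 / 69)    [QR: 69 ≡ 1 mod 4, sign kept]
  = (14 / 69)    [83 ≡ 14 mod 69]
  = -(7 / 69)    [69 ≡ 5 mod 8 ⇒ (2 / 69) = -1]
  = -(69 / 7)    [QR: 69 ≡ 1 mod 4, sign kept]
  = -(6 / 7)    [69 ≡ 6 mod 7]
  = -(3 / 7)    [7 ≡ 7 mod 8 ⇒ (2 / 7) = +1]
  = (7 / 3)    [QR: both ≡ 3 mod 4, sign flips]
  = (1 / 3)    [7 ≡ 1 mod 3]
  = 1    [(1 / 3) = 1]
Second factor (114 / 83):
(114 / 83)
  = (31 / 83)    [114 ≡ 31 mod 83]
  = -(83 / 31)    [QR: both ≡ 3 mod 4, sign flips]
  = -(21 / 31)    [83 ≡ 21 mod 31]
  = -(31 / 21)    [QR: 21 ≡ 1 mod 4, sign kept]
  = -(10 / 21)    [31 ≡ 10 mod 21]
  = (5 / 21)    [21 ≡ 5 mod 8 ⇒ (2 / 21) = -1]
  = (21 / 5)    [QR: 5 ≡ 1 mod 4, sign kept]
  = (1 / 5)    [21 ≡ 1 mod 5]
  = 1    [(1 / 5) = 1]
Product: (1)·(1) = 1.

1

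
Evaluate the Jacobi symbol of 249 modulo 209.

Reduce the numerator: 249 ≡ 40 (mod 209), so (249/209) = (40/209).
Factor out 2: 40 = 2^3·5. Since 209 ≡ 1 (mod 8), (2/209) = +1, and (2/209)^3 = +1. Now have (5/209).
5 ≡ 1 (mod 4), so quadratic reciprocity gives (5/209) = (209/5). Reduce: 209 ≡ 4 (mod 5). Now have (4/5).
Factor out 2: 4 = 2^2. Since 5 ≡ 5 (mod 8), (2/5) = -1, and (2/5)^2 = +1. Now have (1/5).
(1/5) = 1. Collecting the sign factors: 1.

1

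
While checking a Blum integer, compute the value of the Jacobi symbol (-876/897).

(-876/897)
  = (21/897)    [-876 ≡ 21 mod 897]
  = (897/21)    [QR: 21 ≡ 1 mod 4, sign kept]
  = (15/21)    [897 ≡ 15 mod 21]
  = (21/15)    [QR: 21 ≡ 1 mod 4, sign kept]
  = (6/15)    [21 ≡ 6 mod 15]
  = (3/15)    [15 ≡ 7 mod 8 ⇒ (2/15) = +1]
  = -(15/3)    [QR: both ≡ 3 mod 4, sign flips]
  = -(0/3)    [15 ≡ 0 mod 3]
  = 0    [numerator 0, gcd > 1]

0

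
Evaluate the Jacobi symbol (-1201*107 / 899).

By multiplicativity, (-1201·107 / 899) = (-1201 / 899)·(107 / 899).
First factor (-1201 / 899):
(-1201 / 899)
  = (597 / 899)    [-1201 ≡ 597 mod 899]
  = (899 / 597)    [QR: 597 ≡ 1 mod 4, sign kept]
  = (302 / 597)    [899 ≡ 302 mod 597]
  = -(151 / 597)    [597 ≡ 5 mod 8 ⇒ (2 / 597) = -1]
  = -(597 / 151)    [QR: 597 ≡ 1 mod 4, sign kept]
  = -(144 / 151)    [597 ≡ 144 mod 151]
  = -(9 / 151)    [151 ≡ 7 mod 8 ⇒ (2 / 151)^4 = +1]
  = -(151 / 9)    [QR: 9 ≡ 1 mod 4, sign kept]
  = -(7 / 9)    [151 ≡ 7 mod 9]
  = -(9 / 7)    [QR: 9 ≡ 1 mod 4, sign kept]
  = -(2 / 7)    [9 ≡ 2 mod 7]
  = -(1 / 7)    [7 ≡ 7 mod 8 ⇒ (2 / 7) = +1]
  = -1    [(1 / 7) = 1]
Second factor (107 / 899):
(107 / 899)
  = -(899 / 107)    [QR: both ≡ 3 mod 4, sign flips]
  = -(43 / 107)    [899 ≡ 43 mod 107]
  = (107 / 43)    [QR: both ≡ 3 mod 4, sign flips]
  = (21 / 43)    [107 ≡ 21 mod 43]
  = (43 / 21)    [QR: 21 ≡ 1 mod 4, sign kept]
  = (1 / 21)    [43 ≡ 1 mod 21]
  = 1    [(1 / 21) = 1]
Product: (-1)·(1) = -1.

-1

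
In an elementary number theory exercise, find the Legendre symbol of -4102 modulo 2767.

Reduce the numerator: -4102 ≡ 1432 (mod 2767), so (-4102/2767) = (1432/2767).
Factor out 2: 1432 = 2^3·179. Since 2767 ≡ 7 (mod 8), (2/2767) = +1, and (2/2767)^3 = +1. Now have (179/2767).
Both 179 ≡ 3 and 2767 ≡ 3 (mod 4), so reciprocity gives (179/2767) = -(2767/179). Reduce: 2767 ≡ 82 (mod 179). Now have -(82/179).
Factor out 2: 82 = 2·41. Since 179 ≡ 3 (mod 8), (2/179) = -1. Now have (41/179).
41 ≡ 1 (mod 4), so quadratic reciprocity gives (41/179) = (179/41). Reduce: 179 ≡ 15 (mod 41). Now have (15/41).
41 ≡ 1 (mod 4), so quadratic reciprocity gives (15/41) = (41/15). Reduce: 41 ≡ 11 (mod 15). Now have (11/15).
Both 11 ≡ 3 and 15 ≡ 3 (mod 4), so reciprocity gives (11/15) = -(15/11). Reduce: 15 ≡ 4 (mod 11). Now have -(4/11).
Factor out 2: 4 = 2^2. Since 11 ≡ 3 (mod 8), (2/11) = -1, and (2/11)^2 = +1. Now have -(1/11).
(1/11) = 1. Collecting the sign factors: -1.

-1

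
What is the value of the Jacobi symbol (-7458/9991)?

Reduce the numerator: -7458 ≡ 2533 (mod 9991), so (-7458/9991) = (2533/9991).
2533 ≡ 1 (mod 4), so quadratic reciprocity gives (2533/9991) = (9991/2533). Reduce: 9991 ≡ 2392 (mod 2533). Now have (2392/2533).
Factor out 2: 2392 = 2^3·299. Since 2533 ≡ 5 (mod 8), (2/2533) = -1, and (2/2533)^3 = -1. Now have -(299/2533).
2533 ≡ 1 (mod 4), so quadratic reciprocity gives (299/2533) = (2533/299). Reduce: 2533 ≡ 141 (mod 299). Now have -(141/299).
141 ≡ 1 (mod 4), so quadratic reciprocity gives (141/299) = (299/141). Reduce: 299 ≡ 17 (mod 141). Now have -(17/141).
17 ≡ 1 (mod 4), so quadratic reciprocity gives (17/141) = (141/17). Reduce: 141 ≡ 5 (mod 17). Now have -(5/17).
5 ≡ 1 (mod 4), so quadratic reciprocity gives (5/17) = (17/5). Reduce: 17 ≡ 2 (mod 5). Now have -(2/5).
Factor out 2: 2 = 2. Since 5 ≡ 5 (mod 8), (2/5) = -1. Now have (1/5).
(1/5) = 1. Collecting the sign factors: 1.

1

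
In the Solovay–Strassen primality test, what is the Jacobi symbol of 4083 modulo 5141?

-1

5141 ≡ 1 (mod 4), so quadratic reciprocity gives (4083/5141) = (5141/4083). Reduce: 5141 ≡ 1058 (mod 4083). Now have (1058/4083).
Factor out 2: 1058 = 2·529. Since 4083 ≡ 3 (mod 8), (2/4083) = -1. Now have -(529/4083).
529 ≡ 1 (mod 4), so quadratic reciprocity gives (529/4083) = (4083/529). Reduce: 4083 ≡ 380 (mod 529). Now have -(380/529).
Factor out 2: 380 = 2^2·95. Since 529 ≡ 1 (mod 8), (2/529) = +1, and (2/529)^2 = +1. Now have -(95/529).
529 ≡ 1 (mod 4), so quadratic reciprocity gives (95/529) = (529/95). Reduce: 529 ≡ 54 (mod 95). Now have -(54/95).
Factor out 2: 54 = 2·27. Since 95 ≡ 7 (mod 8), (2/95) = +1. Now have -(27/95).
Both 27 ≡ 3 and 95 ≡ 3 (mod 4), so reciprocity gives (27/95) = -(95/27). Reduce: 95 ≡ 14 (mod 27). Now have (14/27).
Factor out 2: 14 = 2·7. Since 27 ≡ 3 (mod 8), (2/27) = -1. Now have -(7/27).
Both 7 ≡ 3 and 27 ≡ 3 (mod 4), so reciprocity gives (7/27) = -(27/7). Reduce: 27 ≡ 6 (mod 7). Now have (6/7).
Factor out 2: 6 = 2·3. Since 7 ≡ 7 (mod 8), (2/7) = +1. Now have (3/7).
Both 3 ≡ 3 and 7 ≡ 3 (mod 4), so reciprocity gives (3/7) = -(7/3). Reduce: 7 ≡ 1 (mod 3). Now have -(1/3).
(1/3) = 1. Collecting the sign factors: -1.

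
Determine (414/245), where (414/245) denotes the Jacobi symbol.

Reduce the numerator: 414 ≡ 169 (mod 245), so (414/245) = (169/245).
169 ≡ 1 (mod 4), so quadratic reciprocity gives (169/245) = (245/169). Reduce: 245 ≡ 76 (mod 169). Now have (76/169).
Factor out 2: 76 = 2^2·19. Since 169 ≡ 1 (mod 8), (2/169) = +1, and (2/169)^2 = +1. Now have (19/169).
169 ≡ 1 (mod 4), so quadratic reciprocity gives (19/169) = (169/19). Reduce: 169 ≡ 17 (mod 19). Now have (17/19).
17 ≡ 1 (mod 4), so quadratic reciprocity gives (17/19) = (19/17). Reduce: 19 ≡ 2 (mod 17). Now have (2/17).
Factor out 2: 2 = 2. Since 17 ≡ 1 (mod 8), (2/17) = +1. Now have (1/17).
(1/17) = 1. Collecting the sign factors: 1.

1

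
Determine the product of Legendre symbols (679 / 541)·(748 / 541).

By multiplicativity, (679·748 / 541) = (679 / 541)·(748 / 541).
First factor (679 / 541):
Reduce the numerator: 679 ≡ 138 (mod 541), so (679 / 541) = (138 / 541).
Factor out 2: 138 = 2·69. Since 541 ≡ 5 (mod 8), (2 / 541) = -1. Now have -(69 / 541).
69 ≡ 1 (mod 4), so quadratic reciprocity gives (69 / 541) = (541 / 69). Reduce: 541 ≡ 58 (mod 69). Now have -(58 / 69).
Factor out 2: 58 = 2·29. Since 69 ≡ 5 (mod 8), (2 / 69) = -1. Now have (29 / 69).
29 ≡ 1 (mod 4), so quadratic reciprocity gives (29 / 69) = (69 / 29). Reduce: 69 ≡ 11 (mod 29). Now have (11 / 29).
29 ≡ 1 (mod 4), so quadratic reciprocity gives (11 / 29) = (29 / 11). Reduce: 29 ≡ 7 (mod 11). Now have (7 / 11).
Both 7 ≡ 3 and 11 ≡ 3 (mod 4), so reciprocity gives (7 / 11) = -(11 / 7). Reduce: 11 ≡ 4 (mod 7). Now have -(4 / 7).
Factor out 2: 4 = 2^2. Since 7 ≡ 7 (mod 8), (2 / 7) = +1, and (2 / 7)^2 = +1. Now have -(1 / 7).
(1 / 7) = 1. Collecting the sign factors: -1.
Second factor (748 / 541):
Reduce the numerator: 748 ≡ 207 (mod 541), so (748 / 541) = (207 / 541).
541 ≡ 1 (mod 4), so quadratic reciprocity gives (207 / 541) = (541 / 207). Reduce: 541 ≡ 127 (mod 207). Now have (127 / 207).
Both 127 ≡ 3 and 207 ≡ 3 (mod 4), so reciprocity gives (127 / 207) = -(207 / 127). Reduce: 207 ≡ 80 (mod 127). Now have -(80 / 127).
Factor out 2: 80 = 2^4·5. Since 127 ≡ 7 (mod 8), (2 / 127) = +1, and (2 / 127)^4 = +1. Now have -(5 / 127).
5 ≡ 1 (mod 4), so quadratic reciprocity gives (5 / 127) = (127 / 5). Reduce: 127 ≡ 2 (mod 5). Now have -(2 / 5).
Factor out 2: 2 = 2. Since 5 ≡ 5 (mod 8), (2 / 5) = -1. Now have (1 / 5).
(1 / 5) = 1. Collecting the sign factors: 1.
Product: (-1)·(1) = -1.

-1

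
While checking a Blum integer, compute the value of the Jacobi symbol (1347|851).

-1

Reduce the numerator: 1347 ≡ 496 (mod 851), so (1347|851) = (496|851).
Factor out 2: 496 = 2^4·31. Since 851 ≡ 3 (mod 8), (2|851) = -1, and (2|851)^4 = +1. Now have (31|851).
Both 31 ≡ 3 and 851 ≡ 3 (mod 4), so reciprocity gives (31|851) = -(851|31). Reduce: 851 ≡ 14 (mod 31). Now have -(14|31).
Factor out 2: 14 = 2·7. Since 31 ≡ 7 (mod 8), (2|31) = +1. Now have -(7|31).
Both 7 ≡ 3 and 31 ≡ 3 (mod 4), so reciprocity gives (7|31) = -(31|7). Reduce: 31 ≡ 3 (mod 7). Now have (3|7).
Both 3 ≡ 3 and 7 ≡ 3 (mod 4), so reciprocity gives (3|7) = -(7|3). Reduce: 7 ≡ 1 (mod 3). Now have -(1|3).
(1|3) = 1. Collecting the sign factors: -1.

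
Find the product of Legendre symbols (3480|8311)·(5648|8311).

By multiplicativity, (3480·5648|8311) = (3480|8311)·(5648|8311).
First factor (3480|8311):
Factor out 2: 3480 = 2^3·435. Since 8311 ≡ 7 (mod 8), (2|8311) = +1, and (2|8311)^3 = +1. Now have (435|8311).
Both 435 ≡ 3 and 8311 ≡ 3 (mod 4), so reciprocity gives (435|8311) = -(8311|435). Reduce: 8311 ≡ 46 (mod 435). Now have -(46|435).
Factor out 2: 46 = 2·23. Since 435 ≡ 3 (mod 8), (2|435) = -1. Now have (23|435).
Both 23 ≡ 3 and 435 ≡ 3 (mod 4), so reciprocity gives (23|435) = -(435|23). Reduce: 435 ≡ 21 (mod 23). Now have -(21|23).
21 ≡ 1 (mod 4), so quadratic reciprocity gives (21|23) = (23|21). Reduce: 23 ≡ 2 (mod 21). Now have -(2|21).
Factor out 2: 2 = 2. Since 21 ≡ 5 (mod 8), (2|21) = -1. Now have (1|21).
(1|21) = 1. Collecting the sign factors: 1.
Second factor (5648|8311):
Factor out 2: 5648 = 2^4·353. Since 8311 ≡ 7 (mod 8), (2|8311) = +1, and (2|8311)^4 = +1. Now have (353|8311).
353 ≡ 1 (mod 4), so quadratic reciprocity gives (353|8311) = (8311|353). Reduce: 8311 ≡ 192 (mod 353). Now have (192|353).
Factor out 2: 192 = 2^6·3. Since 353 ≡ 1 (mod 8), (2|353) = +1, and (2|353)^6 = +1. Now have (3|353).
353 ≡ 1 (mod 4), so quadratic reciprocity gives (3|353) = (353|3). Reduce: 353 ≡ 2 (mod 3). Now have (2|3).
Factor out 2: 2 = 2. Since 3 ≡ 3 (mod 8), (2|3) = -1. Now have -(1|3).
(1|3) = 1. Collecting the sign factors: -1.
Product: (1)·(-1) = -1.

-1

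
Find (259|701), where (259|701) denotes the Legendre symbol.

-1

701 ≡ 1 (mod 4), so quadratic reciprocity gives (259|701) = (701|259). Reduce: 701 ≡ 183 (mod 259). Now have (183|259).
Both 183 ≡ 3 and 259 ≡ 3 (mod 4), so reciprocity gives (183|259) = -(259|183). Reduce: 259 ≡ 76 (mod 183). Now have -(76|183).
Factor out 2: 76 = 2^2·19. Since 183 ≡ 7 (mod 8), (2|183) = +1, and (2|183)^2 = +1. Now have -(19|183).
Both 19 ≡ 3 and 183 ≡ 3 (mod 4), so reciprocity gives (19|183) = -(183|19). Reduce: 183 ≡ 12 (mod 19). Now have (12|19).
Factor out 2: 12 = 2^2·3. Since 19 ≡ 3 (mod 8), (2|19) = -1, and (2|19)^2 = +1. Now have (3|19).
Both 3 ≡ 3 and 19 ≡ 3 (mod 4), so reciprocity gives (3|19) = -(19|3). Reduce: 19 ≡ 1 (mod 3). Now have -(1|3).
(1|3) = 1. Collecting the sign factors: -1.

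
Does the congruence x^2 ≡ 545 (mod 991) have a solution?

no

545 ≡ 1 (mod 4), so quadratic reciprocity gives (545|991) = (991|545). Reduce: 991 ≡ 446 (mod 545). Now have (446|545).
Factor out 2: 446 = 2·223. Since 545 ≡ 1 (mod 8), (2|545) = +1. Now have (223|545).
545 ≡ 1 (mod 4), so quadratic reciprocity gives (223|545) = (545|223). Reduce: 545 ≡ 99 (mod 223). Now have (99|223).
Both 99 ≡ 3 and 223 ≡ 3 (mod 4), so reciprocity gives (99|223) = -(223|99). Reduce: 223 ≡ 25 (mod 99). Now have -(25|99).
25 ≡ 1 (mod 4), so quadratic reciprocity gives (25|99) = (99|25). Reduce: 99 ≡ 24 (mod 25). Now have -(24|25).
Factor out 2: 24 = 2^3·3. Since 25 ≡ 1 (mod 8), (2|25) = +1, and (2|25)^3 = +1. Now have -(3|25).
25 ≡ 1 (mod 4), so quadratic reciprocity gives (3|25) = (25|3). Reduce: 25 ≡ 1 (mod 3). Now have -(1|3).
(1|3) = 1. Collecting the sign factors: -1.
(545|991) = -1, and 991 is prime, so 545 is not a quadratic residue mod 991.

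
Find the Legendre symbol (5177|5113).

1

Reduce the numerator: 5177 ≡ 64 (mod 5113), so (5177|5113) = (64|5113).
Factor out 2: 64 = 2^6. Since 5113 ≡ 1 (mod 8), (2|5113) = +1, and (2|5113)^6 = +1. Now have (1|5113).
(1|5113) = 1. Collecting the sign factors: 1.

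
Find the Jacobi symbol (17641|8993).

0

Reduce the numerator: 17641 ≡ 8648 (mod 8993), so (17641|8993) = (8648|8993).
Factor out 2: 8648 = 2^3·1081. Since 8993 ≡ 1 (mod 8), (2|8993) = +1, and (2|8993)^3 = +1. Now have (1081|8993).
1081 ≡ 1 (mod 4), so quadratic reciprocity gives (1081|8993) = (8993|1081). Reduce: 8993 ≡ 345 (mod 1081). Now have (345|1081).
345 ≡ 1 (mod 4), so quadratic reciprocity gives (345|1081) = (1081|345). Reduce: 1081 ≡ 46 (mod 345). Now have (46|345).
Factor out 2: 46 = 2·23. Since 345 ≡ 1 (mod 8), (2|345) = +1. Now have (23|345).
345 ≡ 1 (mod 4), so quadratic reciprocity gives (23|345) = (345|23). Reduce: 345 ≡ 0 (mod 23). Now have (0|23).
The numerator is now 0 with denominator 23 > 1: the symbol is 0.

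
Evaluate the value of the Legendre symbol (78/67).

Reduce the numerator: 78 ≡ 11 (mod 67), so (78/67) = (11/67).
Both 11 ≡ 3 and 67 ≡ 3 (mod 4), so reciprocity gives (11/67) = -(67/11). Reduce: 67 ≡ 1 (mod 11). Now have -(1/11).
(1/11) = 1. Collecting the sign factors: -1.

-1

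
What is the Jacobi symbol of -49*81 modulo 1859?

-1

By multiplicativity, (-49·81/1859) = (-49/1859)·(81/1859).
First factor (-49/1859):
Reduce the numerator: -49 ≡ 1810 (mod 1859), so (-49/1859) = (1810/1859).
Factor out 2: 1810 = 2·905. Since 1859 ≡ 3 (mod 8), (2/1859) = -1. Now have -(905/1859).
905 ≡ 1 (mod 4), so quadratic reciprocity gives (905/1859) = (1859/905). Reduce: 1859 ≡ 49 (mod 905). Now have -(49/905).
49 ≡ 1 (mod 4), so quadratic reciprocity gives (49/905) = (905/49). Reduce: 905 ≡ 23 (mod 49). Now have -(23/49).
49 ≡ 1 (mod 4), so quadratic reciprocity gives (23/49) = (49/23). Reduce: 49 ≡ 3 (mod 23). Now have -(3/23).
Both 3 ≡ 3 and 23 ≡ 3 (mod 4), so reciprocity gives (3/23) = -(23/3). Reduce: 23 ≡ 2 (mod 3). Now have (2/3).
Factor out 2: 2 = 2. Since 3 ≡ 3 (mod 8), (2/3) = -1. Now have -(1/3).
(1/3) = 1. Collecting the sign factors: -1.
Second factor (81/1859):
81 ≡ 1 (mod 4), so quadratic reciprocity gives (81/1859) = (1859/81). Reduce: 1859 ≡ 77 (mod 81). Now have (77/81).
77 ≡ 1 (mod 4), so quadratic reciprocity gives (77/81) = (81/77). Reduce: 81 ≡ 4 (mod 77). Now have (4/77).
Factor out 2: 4 = 2^2. Since 77 ≡ 5 (mod 8), (2/77) = -1, and (2/77)^2 = +1. Now have (1/77).
(1/77) = 1. Collecting the sign factors: 1.
Product: (-1)·(1) = -1.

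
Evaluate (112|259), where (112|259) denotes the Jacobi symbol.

Factor out 2: 112 = 2^4·7. Since 259 ≡ 3 (mod 8), (2|259) = -1, and (2|259)^4 = +1. Now have (7|259).
Both 7 ≡ 3 and 259 ≡ 3 (mod 4), so reciprocity gives (7|259) = -(259|7). Reduce: 259 ≡ 0 (mod 7). Now have -(0|7).
The numerator is now 0 with denominator 7 > 1: the symbol is 0.

0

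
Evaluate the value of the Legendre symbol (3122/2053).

1

Reduce the numerator: 3122 ≡ 1069 (mod 2053), so (3122/2053) = (1069/2053).
1069 ≡ 1 (mod 4), so quadratic reciprocity gives (1069/2053) = (2053/1069). Reduce: 2053 ≡ 984 (mod 1069). Now have (984/1069).
Factor out 2: 984 = 2^3·123. Since 1069 ≡ 5 (mod 8), (2/1069) = -1, and (2/1069)^3 = -1. Now have -(123/1069).
1069 ≡ 1 (mod 4), so quadratic reciprocity gives (123/1069) = (1069/123). Reduce: 1069 ≡ 85 (mod 123). Now have -(85/123).
85 ≡ 1 (mod 4), so quadratic reciprocity gives (85/123) = (123/85). Reduce: 123 ≡ 38 (mod 85). Now have -(38/85).
Factor out 2: 38 = 2·19. Since 85 ≡ 5 (mod 8), (2/85) = -1. Now have (19/85).
85 ≡ 1 (mod 4), so quadratic reciprocity gives (19/85) = (85/19). Reduce: 85 ≡ 9 (mod 19). Now have (9/19).
9 ≡ 1 (mod 4), so quadratic reciprocity gives (9/19) = (19/9). Reduce: 19 ≡ 1 (mod 9). Now have (1/9).
(1/9) = 1. Collecting the sign factors: 1.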